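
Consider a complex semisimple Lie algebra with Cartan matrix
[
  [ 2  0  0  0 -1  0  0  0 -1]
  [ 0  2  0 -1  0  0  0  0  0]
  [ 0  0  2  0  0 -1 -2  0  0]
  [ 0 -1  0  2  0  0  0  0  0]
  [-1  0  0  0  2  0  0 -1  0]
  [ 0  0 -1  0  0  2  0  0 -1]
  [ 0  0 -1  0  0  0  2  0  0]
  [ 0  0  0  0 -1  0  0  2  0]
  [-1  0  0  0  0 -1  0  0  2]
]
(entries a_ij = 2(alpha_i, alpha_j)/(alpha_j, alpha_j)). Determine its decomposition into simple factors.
A2 + B7

The diagram associated to this matrix has two connected components: the simple roots {alpha_2, alpha_4} form a chain of 2 nodes with single edges (A_2), and {alpha_1, alpha_3, alpha_5, alpha_6, alpha_7, alpha_8, alpha_9} form a chain of 7 nodes with a double edge at one end; the terminal node there is the unique short simple root (B_7). A semisimple Lie algebra decomposes uniquely as the direct sum of simple ideals, one per connected component of its Dynkin diagram, so g ≅ A_2 ⊕ B_7 (dimension 8 + 105 = 113).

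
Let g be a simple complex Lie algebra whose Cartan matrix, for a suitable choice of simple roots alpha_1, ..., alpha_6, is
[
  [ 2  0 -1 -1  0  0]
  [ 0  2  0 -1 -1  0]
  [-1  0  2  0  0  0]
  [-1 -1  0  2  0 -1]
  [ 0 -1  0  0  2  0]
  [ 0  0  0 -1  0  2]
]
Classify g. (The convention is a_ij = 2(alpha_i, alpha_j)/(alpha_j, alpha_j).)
E_6

The matrix has rank 6 with 2's on the diagonal. Reading the off-diagonal entries as Dynkin edges (a single edge where a_ij = a_ji = -1; a double or triple edge where a_ij * a_ji = 2 or 3), the diagram is a chain of 5 nodes with one extra node attached to the third node from one end (E_6). One simple-root ordering that puts it in standard form is (alpha_5, alpha_6, alpha_2, alpha_4, alpha_1, alpha_3). So the algebra is type E_6.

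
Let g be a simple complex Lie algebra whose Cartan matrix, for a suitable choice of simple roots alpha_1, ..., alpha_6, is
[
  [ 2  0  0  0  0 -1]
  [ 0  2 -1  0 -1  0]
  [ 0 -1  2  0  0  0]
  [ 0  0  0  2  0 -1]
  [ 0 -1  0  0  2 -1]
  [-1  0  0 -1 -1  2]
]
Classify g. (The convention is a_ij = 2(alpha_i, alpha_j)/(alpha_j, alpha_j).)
The matrix has rank 6 with 2's on the diagonal. Reading the off-diagonal entries as Dynkin edges (a single edge where a_ij = a_ji = -1; a double or triple edge where a_ij * a_ji = 2 or 3), the diagram is a chain of 4 nodes with a fork of two nodes at one end (D_6). One simple-root ordering that puts it in standard form is (alpha_3, alpha_2, alpha_5, alpha_6, alpha_1, alpha_4). So the algebra is type D_6, i.e. so(12).

D_6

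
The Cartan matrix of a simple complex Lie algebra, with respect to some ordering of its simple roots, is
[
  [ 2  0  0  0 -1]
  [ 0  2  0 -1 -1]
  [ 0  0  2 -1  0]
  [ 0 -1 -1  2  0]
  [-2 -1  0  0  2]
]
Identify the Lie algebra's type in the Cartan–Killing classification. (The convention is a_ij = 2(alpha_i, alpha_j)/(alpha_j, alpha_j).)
type B_5

The matrix has rank 5 with 2's on the diagonal. Reading the off-diagonal entries as Dynkin edges (a single edge where a_ij = a_ji = -1; a double or triple edge where a_ij * a_ji = 2 or 3), the diagram is a chain of 5 nodes with a double edge at one end; the terminal node there is the unique short simple root (B_5). One simple-root ordering that puts it in standard form is (alpha_3, alpha_4, alpha_2, alpha_5, alpha_1). So the algebra is type B_5, i.e. so(11).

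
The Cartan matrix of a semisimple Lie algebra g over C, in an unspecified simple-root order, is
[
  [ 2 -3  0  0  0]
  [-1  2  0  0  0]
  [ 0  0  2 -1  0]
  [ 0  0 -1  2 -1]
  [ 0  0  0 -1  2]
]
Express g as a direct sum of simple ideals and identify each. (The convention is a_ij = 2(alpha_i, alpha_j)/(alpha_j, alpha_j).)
A_3 ⊕ G_2

The diagram associated to this matrix has two connected components: the simple roots {alpha_3, alpha_4, alpha_5} form a chain of 3 nodes with single edges (A_3), and {alpha_1, alpha_2} form two nodes joined by a triple edge (G_2). A semisimple Lie algebra decomposes uniquely as the direct sum of simple ideals, one per connected component of its Dynkin diagram, so g ≅ A_3 ⊕ G_2 (dimension 15 + 14 = 29).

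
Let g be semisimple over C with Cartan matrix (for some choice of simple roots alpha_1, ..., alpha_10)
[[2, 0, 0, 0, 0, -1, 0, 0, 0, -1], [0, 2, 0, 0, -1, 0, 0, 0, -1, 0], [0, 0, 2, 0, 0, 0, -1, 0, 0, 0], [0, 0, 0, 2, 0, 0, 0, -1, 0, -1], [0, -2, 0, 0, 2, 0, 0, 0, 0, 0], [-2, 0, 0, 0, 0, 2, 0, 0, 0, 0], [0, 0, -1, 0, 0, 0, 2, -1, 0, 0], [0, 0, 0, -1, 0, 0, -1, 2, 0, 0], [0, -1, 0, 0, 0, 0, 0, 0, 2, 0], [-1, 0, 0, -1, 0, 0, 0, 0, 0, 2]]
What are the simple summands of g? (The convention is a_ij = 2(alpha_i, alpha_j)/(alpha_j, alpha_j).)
C3 ⊕ C7

The diagram associated to this matrix has two connected components: the simple roots {alpha_2, alpha_5, alpha_9} form a chain of 3 nodes with a double edge at one end; the terminal node there is the unique long simple root (C_3), and {alpha_1, alpha_3, alpha_4, alpha_6, alpha_7, alpha_8, alpha_10} form a chain of 7 nodes with a double edge at one end; the terminal node there is the unique long simple root (C_7). A semisimple Lie algebra decomposes uniquely as the direct sum of simple ideals, one per connected component of its Dynkin diagram, so g ≅ C_3 ⊕ C_7 (dimension 21 + 105 = 126).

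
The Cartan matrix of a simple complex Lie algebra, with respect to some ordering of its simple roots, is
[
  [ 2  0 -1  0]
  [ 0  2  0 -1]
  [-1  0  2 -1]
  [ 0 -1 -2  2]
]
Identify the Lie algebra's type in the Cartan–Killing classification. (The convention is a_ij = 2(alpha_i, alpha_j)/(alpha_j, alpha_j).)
The matrix has rank 4 with 2's on the diagonal. Reading the off-diagonal entries as Dynkin edges (a single edge where a_ij = a_ji = -1; a double or triple edge where a_ij * a_ji = 2 or 3), the diagram is a chain of 4 nodes with a double edge between the middle two (F_4). One simple-root ordering that puts it in standard form is (alpha_2, alpha_4, alpha_3, alpha_1). So the algebra is type F_4.

F4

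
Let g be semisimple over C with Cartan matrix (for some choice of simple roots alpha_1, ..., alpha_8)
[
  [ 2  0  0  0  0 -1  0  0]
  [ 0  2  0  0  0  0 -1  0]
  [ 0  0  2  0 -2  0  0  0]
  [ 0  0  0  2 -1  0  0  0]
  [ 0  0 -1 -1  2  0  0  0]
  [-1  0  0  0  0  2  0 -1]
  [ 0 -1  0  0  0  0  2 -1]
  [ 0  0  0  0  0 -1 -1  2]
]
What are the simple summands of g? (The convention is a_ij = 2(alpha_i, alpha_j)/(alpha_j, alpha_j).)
The diagram associated to this matrix has two connected components: the simple roots {alpha_1, alpha_2, alpha_6, alpha_7, alpha_8} form a chain of 5 nodes with single edges (A_5), and {alpha_3, alpha_4, alpha_5} form a chain of 3 nodes with a double edge at one end; the terminal node there is the unique long simple root (C_3). A semisimple Lie algebra decomposes uniquely as the direct sum of simple ideals, one per connected component of its Dynkin diagram, so g ≅ A_5 ⊕ C_3 (dimension 35 + 21 = 56).

A_5 + C_3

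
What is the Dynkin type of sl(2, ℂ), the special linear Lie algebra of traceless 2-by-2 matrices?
This is sl(2), which has dimension 2^2 - 1 = 3 and rank 2 - 1 = 1 (a Cartan subalgebra is the diagonal traceless matrices). In the classification of classical Lie algebras, the special linear algebra sl(n+1) has type A_n; here n = 1, so the Dynkin diagram is a chain of 1 nodes with single edges (A_1). Hence the type is A_1.

A1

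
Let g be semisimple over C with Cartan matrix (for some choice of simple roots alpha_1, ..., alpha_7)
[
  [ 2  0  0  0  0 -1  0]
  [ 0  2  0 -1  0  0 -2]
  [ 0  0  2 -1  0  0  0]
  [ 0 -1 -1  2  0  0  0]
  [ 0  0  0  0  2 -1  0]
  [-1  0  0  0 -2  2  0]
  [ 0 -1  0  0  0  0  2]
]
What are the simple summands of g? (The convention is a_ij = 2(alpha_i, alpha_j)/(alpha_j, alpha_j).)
The diagram associated to this matrix has two connected components: the simple roots {alpha_1, alpha_5, alpha_6} form a chain of 3 nodes with a double edge at one end; the terminal node there is the unique short simple root (B_3), and {alpha_2, alpha_3, alpha_4, alpha_7} form a chain of 4 nodes with a double edge at one end; the terminal node there is the unique short simple root (B_4). A semisimple Lie algebra decomposes uniquely as the direct sum of simple ideals, one per connected component of its Dynkin diagram, so g ≅ B_3 ⊕ B_4 (dimension 21 + 36 = 57).

B_3 (so(7)) + B_4 (so(9))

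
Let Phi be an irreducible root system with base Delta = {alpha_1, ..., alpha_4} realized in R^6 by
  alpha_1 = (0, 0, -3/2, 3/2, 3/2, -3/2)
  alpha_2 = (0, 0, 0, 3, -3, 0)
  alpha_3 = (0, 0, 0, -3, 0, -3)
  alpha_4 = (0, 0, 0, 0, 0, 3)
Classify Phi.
Compute the Cartan integers a_ij = 2(alpha_i, alpha_j)/(alpha_j, alpha_j); the resulting 4x4 Cartan matrix is
[[2, 0, 0, -1], [0, 2, -1, 0], [0, -1, 2, -2], [-1, 0, -1, 2]].
The roots have two lengths (squared-length ratio 2:1); the short ones are alpha_{1,4}. The associated Dynkin diagram is a chain of 4 nodes with a double edge between the middle two (F_4), so the type is F_4.

F4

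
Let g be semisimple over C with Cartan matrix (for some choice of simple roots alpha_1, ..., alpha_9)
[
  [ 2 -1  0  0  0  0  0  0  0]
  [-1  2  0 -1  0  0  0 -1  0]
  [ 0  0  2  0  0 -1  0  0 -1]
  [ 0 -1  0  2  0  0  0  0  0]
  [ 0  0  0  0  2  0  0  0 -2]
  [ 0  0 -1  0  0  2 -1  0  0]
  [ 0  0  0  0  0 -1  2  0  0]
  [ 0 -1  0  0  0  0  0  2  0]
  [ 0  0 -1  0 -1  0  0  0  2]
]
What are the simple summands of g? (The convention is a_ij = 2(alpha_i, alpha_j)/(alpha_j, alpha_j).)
The diagram associated to this matrix has two connected components: the simple roots {alpha_3, alpha_5, alpha_6, alpha_7, alpha_9} form a chain of 5 nodes with a double edge at one end; the terminal node there is the unique long simple root (C_5), and {alpha_1, alpha_2, alpha_4, alpha_8} form a chain of 2 nodes with a fork of two nodes at one end (D_4). A semisimple Lie algebra decomposes uniquely as the direct sum of simple ideals, one per connected component of its Dynkin diagram, so g ≅ C_5 ⊕ D_4 (dimension 55 + 28 = 83).

type C_5 + type D_4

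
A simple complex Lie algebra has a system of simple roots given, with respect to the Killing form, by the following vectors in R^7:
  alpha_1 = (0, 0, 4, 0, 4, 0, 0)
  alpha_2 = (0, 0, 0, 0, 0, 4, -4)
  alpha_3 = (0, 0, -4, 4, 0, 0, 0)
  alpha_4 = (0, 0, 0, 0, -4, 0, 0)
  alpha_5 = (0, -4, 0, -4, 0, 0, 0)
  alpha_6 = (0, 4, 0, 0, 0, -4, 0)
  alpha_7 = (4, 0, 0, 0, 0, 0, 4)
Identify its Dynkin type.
B_7 (so(15))

Compute the Cartan integers a_ij = 2(alpha_i, alpha_j)/(alpha_j, alpha_j); the resulting 7x7 Cartan matrix is
[[2, 0, -1, -2, 0, 0, 0], [0, 2, 0, 0, 0, -1, -1], [-1, 0, 2, 0, -1, 0, 0], [-1, 0, 0, 2, 0, 0, 0], [0, 0, -1, 0, 2, -1, 0], [0, -1, 0, 0, -1, 2, 0], [0, -1, 0, 0, 0, 0, 2]].
The roots have two lengths (squared-length ratio 2:1); the short ones are alpha_{4}. The associated Dynkin diagram is a chain of 7 nodes with a double edge at one end; the terminal node there is the unique short simple root (B_7), so the type is B_7 (the algebra so(15)).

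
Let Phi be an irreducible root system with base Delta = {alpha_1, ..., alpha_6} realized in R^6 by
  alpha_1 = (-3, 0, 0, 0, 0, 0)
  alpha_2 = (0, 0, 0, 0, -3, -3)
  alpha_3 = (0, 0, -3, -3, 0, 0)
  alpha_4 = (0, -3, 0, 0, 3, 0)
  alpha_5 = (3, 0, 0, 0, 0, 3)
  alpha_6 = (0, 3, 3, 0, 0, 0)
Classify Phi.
type B_6

Compute the Cartan integers a_ij = 2(alpha_i, alpha_j)/(alpha_j, alpha_j); the resulting 6x6 Cartan matrix is
[[2, 0, 0, 0, -1, 0], [0, 2, 0, -1, -1, 0], [0, 0, 2, 0, 0, -1], [0, -1, 0, 2, 0, -1], [-2, -1, 0, 0, 2, 0], [0, 0, -1, -1, 0, 2]].
The roots have two lengths (squared-length ratio 2:1); the short ones are alpha_{1}. The associated Dynkin diagram is a chain of 6 nodes with a double edge at one end; the terminal node there is the unique short simple root (B_6), so the type is B_6 (the algebra so(13)).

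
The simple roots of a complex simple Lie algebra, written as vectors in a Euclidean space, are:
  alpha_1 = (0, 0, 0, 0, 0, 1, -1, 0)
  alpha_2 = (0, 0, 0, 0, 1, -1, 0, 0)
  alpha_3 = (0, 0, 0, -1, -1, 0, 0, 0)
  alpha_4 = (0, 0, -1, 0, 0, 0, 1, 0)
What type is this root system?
Compute the Cartan integers a_ij = 2(alpha_i, alpha_j)/(alpha_j, alpha_j); the resulting 4x4 Cartan matrix is
[[2, -1, 0, -1], [-1, 2, -1, 0], [0, -1, 2, 0], [-1, 0, 0, 2]].
All simple roots have the same length, so the diagram is simply laced. The associated Dynkin diagram is a chain of 4 nodes with single edges (A_4), so the type is A_4 (the algebra sl(5)).

type A_4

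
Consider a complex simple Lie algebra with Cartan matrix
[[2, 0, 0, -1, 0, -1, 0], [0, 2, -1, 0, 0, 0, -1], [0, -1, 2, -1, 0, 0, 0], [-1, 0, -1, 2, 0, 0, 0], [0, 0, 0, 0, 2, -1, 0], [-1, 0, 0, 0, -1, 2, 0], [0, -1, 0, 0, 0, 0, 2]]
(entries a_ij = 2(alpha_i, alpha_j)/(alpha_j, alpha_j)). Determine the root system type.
A7

The matrix has rank 7 with 2's on the diagonal. Reading the off-diagonal entries as Dynkin edges (a single edge where a_ij = a_ji = -1; a double or triple edge where a_ij * a_ji = 2 or 3), the diagram is a chain of 7 nodes with single edges (A_7). One simple-root ordering that puts it in standard form is (alpha_7, alpha_2, alpha_3, alpha_4, alpha_1, alpha_6, alpha_5). So the algebra is type A_7, i.e. sl(8).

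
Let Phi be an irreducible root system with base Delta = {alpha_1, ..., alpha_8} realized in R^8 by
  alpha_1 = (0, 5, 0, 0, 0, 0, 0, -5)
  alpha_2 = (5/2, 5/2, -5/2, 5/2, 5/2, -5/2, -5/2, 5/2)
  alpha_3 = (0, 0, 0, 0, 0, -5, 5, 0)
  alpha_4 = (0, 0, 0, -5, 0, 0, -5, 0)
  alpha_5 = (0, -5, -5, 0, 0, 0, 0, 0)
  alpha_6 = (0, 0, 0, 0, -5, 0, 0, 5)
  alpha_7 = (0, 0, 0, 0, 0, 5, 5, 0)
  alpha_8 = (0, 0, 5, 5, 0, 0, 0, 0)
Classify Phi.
E_8

Compute the Cartan integers a_ij = 2(alpha_i, alpha_j)/(alpha_j, alpha_j); the resulting 8x8 Cartan matrix is
[[2, 0, 0, 0, -1, -1, 0, 0], [0, 2, 0, 0, 0, 0, -1, 0], [0, 0, 2, -1, 0, 0, 0, 0], [0, 0, -1, 2, 0, 0, -1, -1], [-1, 0, 0, 0, 2, 0, 0, -1], [-1, 0, 0, 0, 0, 2, 0, 0], [0, -1, 0, -1, 0, 0, 2, 0], [0, 0, 0, -1, -1, 0, 0, 2]].
All simple roots have the same length, so the diagram is simply laced. The associated Dynkin diagram is a chain of 7 nodes with one extra node attached to the third node from one end (E_8), so the type is E_8.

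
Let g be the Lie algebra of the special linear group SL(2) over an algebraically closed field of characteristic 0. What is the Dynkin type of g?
A1

This is sl(2), which has dimension 2^2 - 1 = 3 and rank 2 - 1 = 1 (a Cartan subalgebra is the diagonal traceless matrices). In the classification of classical Lie algebras, the special linear algebra sl(n+1) has type A_n; here n = 1, so the Dynkin diagram is a chain of 1 nodes with single edges (A_1). Hence the type is A_1.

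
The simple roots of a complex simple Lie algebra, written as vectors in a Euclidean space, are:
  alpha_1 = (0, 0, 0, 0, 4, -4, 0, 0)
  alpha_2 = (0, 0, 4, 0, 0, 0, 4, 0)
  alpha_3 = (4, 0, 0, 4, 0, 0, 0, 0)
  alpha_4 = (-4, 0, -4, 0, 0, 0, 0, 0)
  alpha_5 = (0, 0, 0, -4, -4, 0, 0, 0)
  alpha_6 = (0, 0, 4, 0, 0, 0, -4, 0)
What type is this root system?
Compute the Cartan integers a_ij = 2(alpha_i, alpha_j)/(alpha_j, alpha_j); the resulting 6x6 Cartan matrix is
[[2, 0, 0, 0, -1, 0], [0, 2, 0, -1, 0, 0], [0, 0, 2, -1, -1, 0], [0, -1, -1, 2, 0, -1], [-1, 0, -1, 0, 2, 0], [0, 0, 0, -1, 0, 2]].
All simple roots have the same length, so the diagram is simply laced. The associated Dynkin diagram is a chain of 4 nodes with a fork of two nodes at one end (D_6), so the type is D_6 (the algebra so(12)).

D_6 (so(12))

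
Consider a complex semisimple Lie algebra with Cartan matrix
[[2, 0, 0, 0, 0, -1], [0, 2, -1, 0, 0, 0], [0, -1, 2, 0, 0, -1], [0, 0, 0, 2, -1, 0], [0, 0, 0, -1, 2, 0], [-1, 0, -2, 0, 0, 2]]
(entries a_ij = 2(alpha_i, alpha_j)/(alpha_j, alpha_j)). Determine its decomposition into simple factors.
The diagram associated to this matrix has two connected components: the simple roots {alpha_4, alpha_5} form a chain of 2 nodes with single edges (A_2), and {alpha_1, alpha_2, alpha_3, alpha_6} form a chain of 4 nodes with a double edge between the middle two (F_4). A semisimple Lie algebra decomposes uniquely as the direct sum of simple ideals, one per connected component of its Dynkin diagram, so g ≅ A_2 ⊕ F_4 (dimension 8 + 52 = 60).

A2 ⊕ F4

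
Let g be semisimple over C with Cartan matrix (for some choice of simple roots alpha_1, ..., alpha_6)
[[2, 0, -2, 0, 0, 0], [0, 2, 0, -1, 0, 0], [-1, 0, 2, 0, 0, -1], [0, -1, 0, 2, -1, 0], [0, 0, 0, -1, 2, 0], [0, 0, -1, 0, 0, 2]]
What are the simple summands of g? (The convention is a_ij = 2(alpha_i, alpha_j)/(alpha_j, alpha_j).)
The diagram associated to this matrix has two connected components: the simple roots {alpha_2, alpha_4, alpha_5} form a chain of 3 nodes with single edges (A_3), and {alpha_1, alpha_3, alpha_6} form a chain of 3 nodes with a double edge at one end; the terminal node there is the unique long simple root (C_3). A semisimple Lie algebra decomposes uniquely as the direct sum of simple ideals, one per connected component of its Dynkin diagram, so g ≅ A_3 ⊕ C_3 (dimension 15 + 21 = 36).

A_3 ⊕ C_3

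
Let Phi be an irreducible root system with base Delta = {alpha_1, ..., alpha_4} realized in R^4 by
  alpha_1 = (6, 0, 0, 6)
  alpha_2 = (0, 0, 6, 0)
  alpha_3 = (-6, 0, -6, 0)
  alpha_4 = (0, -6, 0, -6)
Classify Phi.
B4

Compute the Cartan integers a_ij = 2(alpha_i, alpha_j)/(alpha_j, alpha_j); the resulting 4x4 Cartan matrix is
[[2, 0, -1, -1], [0, 2, -1, 0], [-1, -2, 2, 0], [-1, 0, 0, 2]].
The roots have two lengths (squared-length ratio 2:1); the short ones are alpha_{2}. The associated Dynkin diagram is a chain of 4 nodes with a double edge at one end; the terminal node there is the unique short simple root (B_4), so the type is B_4 (the algebra so(9)).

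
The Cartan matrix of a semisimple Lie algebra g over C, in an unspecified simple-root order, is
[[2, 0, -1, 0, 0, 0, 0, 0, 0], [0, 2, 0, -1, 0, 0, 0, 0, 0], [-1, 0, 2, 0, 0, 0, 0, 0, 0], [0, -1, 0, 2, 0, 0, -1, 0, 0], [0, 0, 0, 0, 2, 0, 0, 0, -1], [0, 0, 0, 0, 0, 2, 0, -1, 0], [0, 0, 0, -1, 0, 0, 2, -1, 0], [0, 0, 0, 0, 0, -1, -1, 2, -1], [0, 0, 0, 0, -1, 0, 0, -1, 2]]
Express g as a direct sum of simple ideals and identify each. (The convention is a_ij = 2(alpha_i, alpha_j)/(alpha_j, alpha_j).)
The diagram associated to this matrix has two connected components: the simple roots {alpha_1, alpha_3} form a chain of 2 nodes with single edges (A_2), and {alpha_2, alpha_4, alpha_5, alpha_6, alpha_7, alpha_8, alpha_9} form a chain of 6 nodes with one extra node attached to the third node from one end (E_7). A semisimple Lie algebra decomposes uniquely as the direct sum of simple ideals, one per connected component of its Dynkin diagram, so g ≅ A_2 ⊕ E_7 (dimension 8 + 133 = 141).

A2 + E7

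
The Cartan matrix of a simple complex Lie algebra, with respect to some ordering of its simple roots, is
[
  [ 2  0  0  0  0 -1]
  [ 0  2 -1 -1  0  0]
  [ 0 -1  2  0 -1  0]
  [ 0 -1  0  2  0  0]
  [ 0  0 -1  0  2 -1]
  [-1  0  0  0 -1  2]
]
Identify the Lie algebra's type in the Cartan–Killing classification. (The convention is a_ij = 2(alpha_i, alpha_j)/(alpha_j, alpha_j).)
The matrix has rank 6 with 2's on the diagonal. Reading the off-diagonal entries as Dynkin edges (a single edge where a_ij = a_ji = -1; a double or triple edge where a_ij * a_ji = 2 or 3), the diagram is a chain of 6 nodes with single edges (A_6). One simple-root ordering that puts it in standard form is (alpha_1, alpha_6, alpha_5, alpha_3, alpha_2, alpha_4). So the algebra is type A_6, i.e. sl(7).

A6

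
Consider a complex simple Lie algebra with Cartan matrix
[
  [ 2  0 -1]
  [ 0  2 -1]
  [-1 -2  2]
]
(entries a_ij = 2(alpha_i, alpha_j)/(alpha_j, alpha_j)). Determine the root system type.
B_3

The matrix has rank 3 with 2's on the diagonal. Reading the off-diagonal entries as Dynkin edges (a single edge where a_ij = a_ji = -1; a double or triple edge where a_ij * a_ji = 2 or 3), the diagram is a chain of 3 nodes with a double edge at one end; the terminal node there is the unique short simple root (B_3). One simple-root ordering that puts it in standard form is (alpha_1, alpha_3, alpha_2). So the algebra is type B_3, i.e. so(7).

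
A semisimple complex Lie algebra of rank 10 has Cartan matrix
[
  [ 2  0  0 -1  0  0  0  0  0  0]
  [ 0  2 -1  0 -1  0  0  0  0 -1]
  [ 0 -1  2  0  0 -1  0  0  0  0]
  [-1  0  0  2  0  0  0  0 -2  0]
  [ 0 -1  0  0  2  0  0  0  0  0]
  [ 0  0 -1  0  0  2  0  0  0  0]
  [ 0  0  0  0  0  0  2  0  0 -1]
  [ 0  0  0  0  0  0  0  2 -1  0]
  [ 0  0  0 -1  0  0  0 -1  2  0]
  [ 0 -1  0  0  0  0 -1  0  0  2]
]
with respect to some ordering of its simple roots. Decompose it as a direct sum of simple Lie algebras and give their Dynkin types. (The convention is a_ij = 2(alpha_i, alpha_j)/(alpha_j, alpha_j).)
E6 + F4

The diagram associated to this matrix has two connected components: the simple roots {alpha_2, alpha_3, alpha_5, alpha_6, alpha_7, alpha_10} form a chain of 5 nodes with one extra node attached to the third node from one end (E_6), and {alpha_1, alpha_4, alpha_8, alpha_9} form a chain of 4 nodes with a double edge between the middle two (F_4). A semisimple Lie algebra decomposes uniquely as the direct sum of simple ideals, one per connected component of its Dynkin diagram, so g ≅ E_6 ⊕ F_4 (dimension 78 + 52 = 130).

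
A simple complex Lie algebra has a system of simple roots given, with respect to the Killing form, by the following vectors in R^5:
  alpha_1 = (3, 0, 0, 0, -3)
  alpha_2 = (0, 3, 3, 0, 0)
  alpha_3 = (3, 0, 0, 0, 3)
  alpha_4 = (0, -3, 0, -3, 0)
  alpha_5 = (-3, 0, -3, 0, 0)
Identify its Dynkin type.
Compute the Cartan integers a_ij = 2(alpha_i, alpha_j)/(alpha_j, alpha_j); the resulting 5x5 Cartan matrix is
[[2, 0, 0, 0, -1], [0, 2, 0, -1, -1], [0, 0, 2, 0, -1], [0, -1, 0, 2, 0], [-1, -1, -1, 0, 2]].
All simple roots have the same length, so the diagram is simply laced. The associated Dynkin diagram is a chain of 3 nodes with a fork of two nodes at one end (D_5), so the type is D_5 (the algebra so(10)).

type D_5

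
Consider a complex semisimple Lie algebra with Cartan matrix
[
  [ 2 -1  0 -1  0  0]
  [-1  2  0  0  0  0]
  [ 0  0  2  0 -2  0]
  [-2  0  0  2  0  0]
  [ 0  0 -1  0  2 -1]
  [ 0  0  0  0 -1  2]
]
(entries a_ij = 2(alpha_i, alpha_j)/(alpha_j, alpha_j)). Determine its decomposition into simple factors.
The diagram associated to this matrix has two connected components: the simple roots {alpha_3, alpha_5, alpha_6} form a chain of 3 nodes with a double edge at one end; the terminal node there is the unique long simple root (C_3), and {alpha_1, alpha_2, alpha_4} form a chain of 3 nodes with a double edge at one end; the terminal node there is the unique long simple root (C_3). A semisimple Lie algebra decomposes uniquely as the direct sum of simple ideals, one per connected component of its Dynkin diagram, so g ≅ C_3 ⊕ C_3 (dimension 21 + 21 = 42).

type C_3 + type C_3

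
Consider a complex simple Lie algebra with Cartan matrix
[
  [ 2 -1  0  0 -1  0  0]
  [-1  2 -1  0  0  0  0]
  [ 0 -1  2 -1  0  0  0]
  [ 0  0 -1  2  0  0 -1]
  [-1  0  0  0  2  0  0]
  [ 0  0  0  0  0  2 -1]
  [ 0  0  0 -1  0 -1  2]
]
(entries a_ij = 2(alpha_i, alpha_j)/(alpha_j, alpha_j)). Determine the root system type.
A7

The matrix has rank 7 with 2's on the diagonal. Reading the off-diagonal entries as Dynkin edges (a single edge where a_ij = a_ji = -1; a double or triple edge where a_ij * a_ji = 2 or 3), the diagram is a chain of 7 nodes with single edges (A_7). One simple-root ordering that puts it in standard form is (alpha_5, alpha_1, alpha_2, alpha_3, alpha_4, alpha_7, alpha_6). So the algebra is type A_7, i.e. sl(8).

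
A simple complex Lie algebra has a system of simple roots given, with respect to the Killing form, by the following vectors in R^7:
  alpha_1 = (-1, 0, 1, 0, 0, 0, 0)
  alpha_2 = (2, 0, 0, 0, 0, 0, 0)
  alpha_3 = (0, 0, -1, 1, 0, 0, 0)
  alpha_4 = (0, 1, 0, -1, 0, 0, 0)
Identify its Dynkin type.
Compute the Cartan integers a_ij = 2(alpha_i, alpha_j)/(alpha_j, alpha_j); the resulting 4x4 Cartan matrix is
[[2, -1, -1, 0], [-2, 2, 0, 0], [-1, 0, 2, -1], [0, 0, -1, 2]].
The roots have two lengths (squared-length ratio 2:1); the short ones are alpha_{1,3,4}. The associated Dynkin diagram is a chain of 4 nodes with a double edge at one end; the terminal node there is the unique long simple root (C_4), so the type is C_4 (the algebra sp(8)).

C4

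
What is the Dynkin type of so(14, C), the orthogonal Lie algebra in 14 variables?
This is so(14) with 14 even, which has dimension 14(14-1)/2 = 91 and rank 14/2 = 7. In the classification of classical Lie algebras, the orthogonal algebra so(2n) in an even number of variables has type D_n; here n = 7, so the Dynkin diagram is a chain of 5 nodes with a fork of two nodes at one end (D_7). Hence the type is D_7.

D7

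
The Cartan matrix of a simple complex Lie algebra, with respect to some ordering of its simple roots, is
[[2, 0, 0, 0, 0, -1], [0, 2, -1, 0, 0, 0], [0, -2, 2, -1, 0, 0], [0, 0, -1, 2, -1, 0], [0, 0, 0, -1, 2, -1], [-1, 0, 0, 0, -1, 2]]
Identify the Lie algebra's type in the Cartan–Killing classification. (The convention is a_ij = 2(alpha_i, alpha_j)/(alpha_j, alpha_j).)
The matrix has rank 6 with 2's on the diagonal. Reading the off-diagonal entries as Dynkin edges (a single edge where a_ij = a_ji = -1; a double or triple edge where a_ij * a_ji = 2 or 3), the diagram is a chain of 6 nodes with a double edge at one end; the terminal node there is the unique short simple root (B_6). One simple-root ordering that puts it in standard form is (alpha_1, alpha_6, alpha_5, alpha_4, alpha_3, alpha_2). So the algebra is type B_6, i.e. so(13).

B_6 (so(13))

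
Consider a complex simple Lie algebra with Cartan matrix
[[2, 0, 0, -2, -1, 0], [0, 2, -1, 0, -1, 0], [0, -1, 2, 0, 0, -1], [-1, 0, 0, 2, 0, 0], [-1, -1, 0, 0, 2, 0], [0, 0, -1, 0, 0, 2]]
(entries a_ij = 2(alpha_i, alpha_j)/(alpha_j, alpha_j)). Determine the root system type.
type B_6

The matrix has rank 6 with 2's on the diagonal. Reading the off-diagonal entries as Dynkin edges (a single edge where a_ij = a_ji = -1; a double or triple edge where a_ij * a_ji = 2 or 3), the diagram is a chain of 6 nodes with a double edge at one end; the terminal node there is the unique short simple root (B_6). One simple-root ordering that puts it in standard form is (alpha_6, alpha_3, alpha_2, alpha_5, alpha_1, alpha_4). So the algebra is type B_6, i.e. so(13).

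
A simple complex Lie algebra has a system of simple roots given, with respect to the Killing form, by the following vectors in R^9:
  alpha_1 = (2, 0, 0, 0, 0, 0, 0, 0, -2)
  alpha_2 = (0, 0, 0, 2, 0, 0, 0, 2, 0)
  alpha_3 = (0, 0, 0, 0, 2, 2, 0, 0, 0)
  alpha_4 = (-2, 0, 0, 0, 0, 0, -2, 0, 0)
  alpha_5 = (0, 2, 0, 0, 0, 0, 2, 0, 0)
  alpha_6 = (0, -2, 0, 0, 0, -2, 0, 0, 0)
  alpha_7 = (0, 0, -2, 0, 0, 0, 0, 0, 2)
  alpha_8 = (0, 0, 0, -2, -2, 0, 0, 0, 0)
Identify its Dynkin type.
Compute the Cartan integers a_ij = 2(alpha_i, alpha_j)/(alpha_j, alpha_j); the resulting 8x8 Cartan matrix is
[[2, 0, 0, -1, 0, 0, -1, 0], [0, 2, 0, 0, 0, 0, 0, -1], [0, 0, 2, 0, 0, -1, 0, -1], [-1, 0, 0, 2, -1, 0, 0, 0], [0, 0, 0, -1, 2, -1, 0, 0], [0, 0, -1, 0, -1, 2, 0, 0], [-1, 0, 0, 0, 0, 0, 2, 0], [0, -1, -1, 0, 0, 0, 0, 2]].
All simple roots have the same length, so the diagram is simply laced. The associated Dynkin diagram is a chain of 8 nodes with single edges (A_8), so the type is A_8 (the algebra sl(9)).

A_8 (sl(9))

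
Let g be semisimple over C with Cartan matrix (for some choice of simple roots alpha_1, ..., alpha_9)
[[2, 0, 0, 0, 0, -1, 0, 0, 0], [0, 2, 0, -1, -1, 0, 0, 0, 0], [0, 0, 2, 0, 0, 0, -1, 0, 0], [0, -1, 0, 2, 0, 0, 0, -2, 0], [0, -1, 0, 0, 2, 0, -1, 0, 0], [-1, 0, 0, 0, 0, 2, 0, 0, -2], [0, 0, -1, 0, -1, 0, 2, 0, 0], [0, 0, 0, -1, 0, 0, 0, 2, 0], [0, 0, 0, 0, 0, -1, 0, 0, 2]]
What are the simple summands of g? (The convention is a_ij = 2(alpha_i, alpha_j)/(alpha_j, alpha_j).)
B_3 (so(7)) ⊕ B_6 (so(13))

The diagram associated to this matrix has two connected components: the simple roots {alpha_1, alpha_6, alpha_9} form a chain of 3 nodes with a double edge at one end; the terminal node there is the unique short simple root (B_3), and {alpha_2, alpha_3, alpha_4, alpha_5, alpha_7, alpha_8} form a chain of 6 nodes with a double edge at one end; the terminal node there is the unique short simple root (B_6). A semisimple Lie algebra decomposes uniquely as the direct sum of simple ideals, one per connected component of its Dynkin diagram, so g ≅ B_3 ⊕ B_6 (dimension 21 + 78 = 99).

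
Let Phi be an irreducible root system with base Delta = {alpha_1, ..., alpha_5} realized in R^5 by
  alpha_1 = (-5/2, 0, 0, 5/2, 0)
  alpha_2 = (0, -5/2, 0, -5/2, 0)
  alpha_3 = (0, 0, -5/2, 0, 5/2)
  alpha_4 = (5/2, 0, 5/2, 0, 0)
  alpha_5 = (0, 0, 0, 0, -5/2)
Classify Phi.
type B_5

Compute the Cartan integers a_ij = 2(alpha_i, alpha_j)/(alpha_j, alpha_j); the resulting 5x5 Cartan matrix is
[[2, -1, 0, -1, 0], [-1, 2, 0, 0, 0], [0, 0, 2, -1, -2], [-1, 0, -1, 2, 0], [0, 0, -1, 0, 2]].
The roots have two lengths (squared-length ratio 2:1); the short ones are alpha_{5}. The associated Dynkin diagram is a chain of 5 nodes with a double edge at one end; the terminal node there is the unique short simple root (B_5), so the type is B_5 (the algebra so(11)).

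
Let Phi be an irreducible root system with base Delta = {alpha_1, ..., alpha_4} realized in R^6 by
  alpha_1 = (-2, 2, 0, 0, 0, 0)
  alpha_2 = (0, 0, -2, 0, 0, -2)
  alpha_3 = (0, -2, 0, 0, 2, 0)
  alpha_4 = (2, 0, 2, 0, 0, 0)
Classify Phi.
Compute the Cartan integers a_ij = 2(alpha_i, alpha_j)/(alpha_j, alpha_j); the resulting 4x4 Cartan matrix is
[[2, 0, -1, -1], [0, 2, 0, -1], [-1, 0, 2, 0], [-1, -1, 0, 2]].
All simple roots have the same length, so the diagram is simply laced. The associated Dynkin diagram is a chain of 4 nodes with single edges (A_4), so the type is A_4 (the algebra sl(5)).

A_4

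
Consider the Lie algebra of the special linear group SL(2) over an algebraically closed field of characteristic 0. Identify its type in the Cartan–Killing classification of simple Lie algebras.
This is sl(2), which has dimension 2^2 - 1 = 3 and rank 2 - 1 = 1 (a Cartan subalgebra is the diagonal traceless matrices). In the classification of classical Lie algebras, the special linear algebra sl(n+1) has type A_n; here n = 1, so the Dynkin diagram is a chain of 1 nodes with single edges (A_1). Hence the type is A_1.

A_1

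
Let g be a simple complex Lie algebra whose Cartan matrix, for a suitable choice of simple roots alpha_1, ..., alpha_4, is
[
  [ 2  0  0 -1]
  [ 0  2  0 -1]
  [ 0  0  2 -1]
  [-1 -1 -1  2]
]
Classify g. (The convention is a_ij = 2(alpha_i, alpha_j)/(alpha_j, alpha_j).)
D_4

The matrix has rank 4 with 2's on the diagonal. Reading the off-diagonal entries as Dynkin edges (a single edge where a_ij = a_ji = -1; a double or triple edge where a_ij * a_ji = 2 or 3), the diagram is a chain of 2 nodes with a fork of two nodes at one end (D_4). One simple-root ordering that puts it in standard form is (alpha_2, alpha_4, alpha_1, alpha_3). So the algebra is type D_4, i.e. so(8).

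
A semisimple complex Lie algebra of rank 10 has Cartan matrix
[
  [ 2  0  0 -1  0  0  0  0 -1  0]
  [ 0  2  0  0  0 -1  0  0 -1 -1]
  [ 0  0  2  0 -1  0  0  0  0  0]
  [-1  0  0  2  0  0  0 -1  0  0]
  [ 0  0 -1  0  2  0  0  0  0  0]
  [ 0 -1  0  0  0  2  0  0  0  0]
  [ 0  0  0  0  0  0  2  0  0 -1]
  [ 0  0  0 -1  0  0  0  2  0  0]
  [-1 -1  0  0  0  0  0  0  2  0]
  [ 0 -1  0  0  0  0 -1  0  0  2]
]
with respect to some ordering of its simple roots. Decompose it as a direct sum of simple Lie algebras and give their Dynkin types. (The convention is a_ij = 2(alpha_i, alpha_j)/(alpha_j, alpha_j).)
The diagram associated to this matrix has two connected components: the simple roots {alpha_3, alpha_5} form a chain of 2 nodes with single edges (A_2), and {alpha_1, alpha_2, alpha_4, alpha_6, alpha_7, alpha_8, alpha_9, alpha_10} form a chain of 7 nodes with one extra node attached to the third node from one end (E_8). A semisimple Lie algebra decomposes uniquely as the direct sum of simple ideals, one per connected component of its Dynkin diagram, so g ≅ A_2 ⊕ E_8 (dimension 8 + 248 = 256).

A2 + E8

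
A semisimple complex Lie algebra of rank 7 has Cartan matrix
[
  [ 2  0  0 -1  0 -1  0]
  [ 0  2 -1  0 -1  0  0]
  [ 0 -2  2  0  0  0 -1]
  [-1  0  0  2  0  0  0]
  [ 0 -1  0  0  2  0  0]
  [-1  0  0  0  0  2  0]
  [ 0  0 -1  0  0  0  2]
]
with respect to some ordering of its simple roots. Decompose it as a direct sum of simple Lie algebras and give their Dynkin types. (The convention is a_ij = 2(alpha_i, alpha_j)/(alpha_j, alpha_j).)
The diagram associated to this matrix has two connected components: the simple roots {alpha_1, alpha_4, alpha_6} form a chain of 3 nodes with single edges (A_3), and {alpha_2, alpha_3, alpha_5, alpha_7} form a chain of 4 nodes with a double edge between the middle two (F_4). A semisimple Lie algebra decomposes uniquely as the direct sum of simple ideals, one per connected component of its Dynkin diagram, so g ≅ A_3 ⊕ F_4 (dimension 15 + 52 = 67).

A_3 ⊕ F_4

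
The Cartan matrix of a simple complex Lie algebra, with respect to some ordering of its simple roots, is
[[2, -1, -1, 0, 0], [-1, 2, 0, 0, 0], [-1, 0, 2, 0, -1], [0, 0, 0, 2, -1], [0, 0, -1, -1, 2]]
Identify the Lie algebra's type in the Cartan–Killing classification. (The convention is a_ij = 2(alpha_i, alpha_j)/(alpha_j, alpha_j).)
A_5 (sl(6))

The matrix has rank 5 with 2's on the diagonal. Reading the off-diagonal entries as Dynkin edges (a single edge where a_ij = a_ji = -1; a double or triple edge where a_ij * a_ji = 2 or 3), the diagram is a chain of 5 nodes with single edges (A_5). One simple-root ordering that puts it in standard form is (alpha_2, alpha_1, alpha_3, alpha_5, alpha_4). So the algebra is type A_5, i.e. sl(6).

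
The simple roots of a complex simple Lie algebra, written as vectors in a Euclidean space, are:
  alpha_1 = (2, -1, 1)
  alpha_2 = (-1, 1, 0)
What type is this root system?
Compute the Cartan integers a_ij = 2(alpha_i, alpha_j)/(alpha_j, alpha_j); the resulting 2x2 Cartan matrix is
[[2, -3], [-1, 2]].
The roots have two lengths (squared-length ratio 3:1); the short ones are alpha_{2}. The associated Dynkin diagram is two nodes joined by a triple edge (G_2), so the type is G_2.

G_2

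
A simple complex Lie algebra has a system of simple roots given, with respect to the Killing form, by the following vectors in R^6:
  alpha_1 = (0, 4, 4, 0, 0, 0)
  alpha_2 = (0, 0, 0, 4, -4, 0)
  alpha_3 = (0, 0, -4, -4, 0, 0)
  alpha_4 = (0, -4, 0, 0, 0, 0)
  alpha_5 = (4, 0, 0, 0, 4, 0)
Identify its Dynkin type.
type B_5

Compute the Cartan integers a_ij = 2(alpha_i, alpha_j)/(alpha_j, alpha_j); the resulting 5x5 Cartan matrix is
[[2, 0, -1, -2, 0], [0, 2, -1, 0, -1], [-1, -1, 2, 0, 0], [-1, 0, 0, 2, 0], [0, -1, 0, 0, 2]].
The roots have two lengths (squared-length ratio 2:1); the short ones are alpha_{4}. The associated Dynkin diagram is a chain of 5 nodes with a double edge at one end; the terminal node there is the unique short simple root (B_5), so the type is B_5 (the algebra so(11)).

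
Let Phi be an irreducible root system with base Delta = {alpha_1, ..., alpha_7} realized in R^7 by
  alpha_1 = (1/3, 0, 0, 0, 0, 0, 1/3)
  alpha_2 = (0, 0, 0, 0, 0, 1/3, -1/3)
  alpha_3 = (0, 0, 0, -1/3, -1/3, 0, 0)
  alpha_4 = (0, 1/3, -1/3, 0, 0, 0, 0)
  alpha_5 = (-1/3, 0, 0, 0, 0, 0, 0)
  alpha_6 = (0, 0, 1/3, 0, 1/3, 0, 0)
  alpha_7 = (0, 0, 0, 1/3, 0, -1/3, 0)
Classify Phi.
Compute the Cartan integers a_ij = 2(alpha_i, alpha_j)/(alpha_j, alpha_j); the resulting 7x7 Cartan matrix is
[[2, -1, 0, 0, -2, 0, 0], [-1, 2, 0, 0, 0, 0, -1], [0, 0, 2, 0, 0, -1, -1], [0, 0, 0, 2, 0, -1, 0], [-1, 0, 0, 0, 2, 0, 0], [0, 0, -1, -1, 0, 2, 0], [0, -1, -1, 0, 0, 0, 2]].
The roots have two lengths (squared-length ratio 2:1); the short ones are alpha_{5}. The associated Dynkin diagram is a chain of 7 nodes with a double edge at one end; the terminal node there is the unique short simple root (B_7), so the type is B_7 (the algebra so(15)).

B_7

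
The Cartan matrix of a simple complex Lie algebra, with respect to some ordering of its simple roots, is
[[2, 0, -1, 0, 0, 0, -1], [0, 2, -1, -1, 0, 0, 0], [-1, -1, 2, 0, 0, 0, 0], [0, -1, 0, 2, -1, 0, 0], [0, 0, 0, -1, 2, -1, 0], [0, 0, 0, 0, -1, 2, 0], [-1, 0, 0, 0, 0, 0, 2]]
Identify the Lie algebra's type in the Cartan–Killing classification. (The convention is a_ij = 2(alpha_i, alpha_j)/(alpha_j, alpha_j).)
The matrix has rank 7 with 2's on the diagonal. Reading the off-diagonal entries as Dynkin edges (a single edge where a_ij = a_ji = -1; a double or triple edge where a_ij * a_ji = 2 or 3), the diagram is a chain of 7 nodes with single edges (A_7). One simple-root ordering that puts it in standard form is (alpha_6, alpha_5, alpha_4, alpha_2, alpha_3, alpha_1, alpha_7). So the algebra is type A_7, i.e. sl(8).

A_7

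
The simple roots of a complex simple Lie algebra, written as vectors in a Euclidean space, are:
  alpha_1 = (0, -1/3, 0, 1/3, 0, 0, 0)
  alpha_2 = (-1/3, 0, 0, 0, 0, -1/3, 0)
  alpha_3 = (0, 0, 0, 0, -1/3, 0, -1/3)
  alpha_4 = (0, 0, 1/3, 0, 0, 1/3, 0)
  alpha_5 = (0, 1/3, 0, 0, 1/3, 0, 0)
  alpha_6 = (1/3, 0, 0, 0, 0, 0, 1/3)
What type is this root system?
Compute the Cartan integers a_ij = 2(alpha_i, alpha_j)/(alpha_j, alpha_j); the resulting 6x6 Cartan matrix is
[[2, 0, 0, 0, -1, 0], [0, 2, 0, -1, 0, -1], [0, 0, 2, 0, -1, -1], [0, -1, 0, 2, 0, 0], [-1, 0, -1, 0, 2, 0], [0, -1, -1, 0, 0, 2]].
All simple roots have the same length, so the diagram is simply laced. The associated Dynkin diagram is a chain of 6 nodes with single edges (A_6), so the type is A_6 (the algebra sl(7)).

A_6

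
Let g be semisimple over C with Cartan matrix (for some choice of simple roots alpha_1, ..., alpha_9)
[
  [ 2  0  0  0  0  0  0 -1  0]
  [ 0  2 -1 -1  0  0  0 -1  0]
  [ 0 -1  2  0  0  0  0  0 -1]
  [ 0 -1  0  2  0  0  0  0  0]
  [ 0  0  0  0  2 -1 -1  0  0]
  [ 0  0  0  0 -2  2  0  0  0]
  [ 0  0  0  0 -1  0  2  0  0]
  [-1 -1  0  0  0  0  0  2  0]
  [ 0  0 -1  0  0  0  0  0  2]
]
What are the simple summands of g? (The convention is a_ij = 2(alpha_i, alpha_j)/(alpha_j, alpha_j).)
C3 + E6

The diagram associated to this matrix has two connected components: the simple roots {alpha_5, alpha_6, alpha_7} form a chain of 3 nodes with a double edge at one end; the terminal node there is the unique long simple root (C_3), and {alpha_1, alpha_2, alpha_3, alpha_4, alpha_8, alpha_9} form a chain of 5 nodes with one extra node attached to the third node from one end (E_6). A semisimple Lie algebra decomposes uniquely as the direct sum of simple ideals, one per connected component of its Dynkin diagram, so g ≅ C_3 ⊕ E_6 (dimension 21 + 78 = 99).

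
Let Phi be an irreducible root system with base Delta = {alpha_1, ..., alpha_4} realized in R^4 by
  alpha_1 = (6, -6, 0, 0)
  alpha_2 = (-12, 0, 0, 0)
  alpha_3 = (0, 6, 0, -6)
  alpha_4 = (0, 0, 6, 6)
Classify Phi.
type C_4

Compute the Cartan integers a_ij = 2(alpha_i, alpha_j)/(alpha_j, alpha_j); the resulting 4x4 Cartan matrix is
[[2, -1, -1, 0], [-2, 2, 0, 0], [-1, 0, 2, -1], [0, 0, -1, 2]].
The roots have two lengths (squared-length ratio 2:1); the short ones are alpha_{1,3,4}. The associated Dynkin diagram is a chain of 4 nodes with a double edge at one end; the terminal node there is the unique long simple root (C_4), so the type is C_4 (the algebra sp(8)).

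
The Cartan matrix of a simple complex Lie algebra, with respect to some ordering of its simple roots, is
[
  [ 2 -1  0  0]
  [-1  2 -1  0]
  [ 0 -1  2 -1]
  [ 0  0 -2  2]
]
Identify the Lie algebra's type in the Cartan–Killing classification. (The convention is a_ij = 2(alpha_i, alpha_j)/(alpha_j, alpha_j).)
The matrix has rank 4 with 2's on the diagonal. Reading the off-diagonal entries as Dynkin edges (a single edge where a_ij = a_ji = -1; a double or triple edge where a_ij * a_ji = 2 or 3), the diagram is a chain of 4 nodes with a double edge at one end; the terminal node there is the unique long simple root (C_4). One simple-root ordering that puts it in standard form is (alpha_1, alpha_2, alpha_3, alpha_4). So the algebra is type C_4, i.e. sp(8).

C4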